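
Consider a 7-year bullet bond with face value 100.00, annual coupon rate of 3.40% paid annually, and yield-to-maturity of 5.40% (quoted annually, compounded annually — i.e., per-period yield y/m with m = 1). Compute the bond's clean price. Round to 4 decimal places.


Answer: Price = 88.5932

Derivation:
Coupon per period c = face * coupon_rate / m = 3.400000
Periods per year m = 1; per-period yield y/m = 0.054000
Number of cashflows N = 7
Cashflows (t years, CF_t, discount factor 1/(1+y/m)^(m*t), PV):
  t = 1.0000: CF_t = 3.400000, DF = 0.948767, PV = 3.225806
  t = 2.0000: CF_t = 3.400000, DF = 0.900158, PV = 3.060537
  t = 3.0000: CF_t = 3.400000, DF = 0.854040, PV = 2.903736
  t = 4.0000: CF_t = 3.400000, DF = 0.810285, PV = 2.754967
  t = 5.0000: CF_t = 3.400000, DF = 0.768771, PV = 2.613821
  t = 6.0000: CF_t = 3.400000, DF = 0.729384, PV = 2.479906
  t = 7.0000: CF_t = 103.400000, DF = 0.692015, PV = 71.554387
Price P = sum_t PV_t = 88.593161


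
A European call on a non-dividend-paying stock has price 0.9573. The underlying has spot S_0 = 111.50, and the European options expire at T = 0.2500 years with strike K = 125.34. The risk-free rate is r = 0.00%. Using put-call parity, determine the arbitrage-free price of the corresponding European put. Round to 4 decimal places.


Answer: Put price = 14.7973

Derivation:
Put-call parity: C - P = S_0 * exp(-qT) - K * exp(-rT).
S_0 * exp(-qT) = 111.5000 * 1.00000000 = 111.50000000
K * exp(-rT) = 125.3400 * 1.00000000 = 125.34000000
P = C - S*exp(-qT) + K*exp(-rT)
P = 0.9573 - 111.50000000 + 125.34000000 = 14.7973


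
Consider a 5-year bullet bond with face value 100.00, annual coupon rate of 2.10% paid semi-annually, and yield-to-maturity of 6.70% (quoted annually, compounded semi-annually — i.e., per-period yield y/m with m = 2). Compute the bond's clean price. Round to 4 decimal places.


Answer: Price = 80.7264

Derivation:
Coupon per period c = face * coupon_rate / m = 1.050000
Periods per year m = 2; per-period yield y/m = 0.033500
Number of cashflows N = 10
Cashflows (t years, CF_t, discount factor 1/(1+y/m)^(m*t), PV):
  t = 0.5000: CF_t = 1.050000, DF = 0.967586, PV = 1.015965
  t = 1.0000: CF_t = 1.050000, DF = 0.936222, PV = 0.983034
  t = 1.5000: CF_t = 1.050000, DF = 0.905876, PV = 0.951169
  t = 2.0000: CF_t = 1.050000, DF = 0.876512, PV = 0.920338
  t = 2.5000: CF_t = 1.050000, DF = 0.848101, PV = 0.890506
  t = 3.0000: CF_t = 1.050000, DF = 0.820611, PV = 0.861641
  t = 3.5000: CF_t = 1.050000, DF = 0.794011, PV = 0.833712
  t = 4.0000: CF_t = 1.050000, DF = 0.768274, PV = 0.806688
  t = 4.5000: CF_t = 1.050000, DF = 0.743371, PV = 0.780540
  t = 5.0000: CF_t = 101.050000, DF = 0.719275, PV = 72.682776
Price P = sum_t PV_t = 80.726369


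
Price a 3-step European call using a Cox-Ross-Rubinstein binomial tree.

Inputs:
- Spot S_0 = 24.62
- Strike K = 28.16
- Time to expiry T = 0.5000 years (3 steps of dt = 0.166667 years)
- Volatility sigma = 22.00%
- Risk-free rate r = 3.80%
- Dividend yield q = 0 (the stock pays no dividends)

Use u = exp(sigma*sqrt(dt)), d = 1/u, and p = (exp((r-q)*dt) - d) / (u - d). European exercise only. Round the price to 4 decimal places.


dt = T/N = 0.166667
u = exp(sigma*sqrt(dt)) = 1.093971; d = 1/u = 0.914101
p = (exp((r-q)*dt) - d) / (u - d) = 0.512884
Discount per step: exp(-r*dt) = 0.993687
Stock lattice S(k, i) with i counting down-moves:
  k=0: S(0,0) = 24.6200
  k=1: S(1,0) = 26.9336; S(1,1) = 22.5052
  k=2: S(2,0) = 29.4646; S(2,1) = 24.6200; S(2,2) = 20.5720
  k=3: S(3,0) = 32.2334; S(3,1) = 26.9336; S(3,2) = 22.5052; S(3,3) = 18.8049
Terminal payoffs V(N, i) = max(S_T - K, 0):
  V(3,0) = 4.073394; V(3,1) = 0.000000; V(3,2) = 0.000000; V(3,3) = 0.000000
Backward induction: V(k, i) = exp(-r*dt) * [p * V(k+1, i) + (1-p) * V(k+1, i+1)].
  V(2,0) = exp(-r*dt) * [p*4.073394 + (1-p)*0.000000] = 2.075987
  V(2,1) = exp(-r*dt) * [p*0.000000 + (1-p)*0.000000] = 0.000000
  V(2,2) = exp(-r*dt) * [p*0.000000 + (1-p)*0.000000] = 0.000000
  V(1,0) = exp(-r*dt) * [p*2.075987 + (1-p)*0.000000] = 1.058018
  V(1,1) = exp(-r*dt) * [p*0.000000 + (1-p)*0.000000] = 0.000000
  V(0,0) = exp(-r*dt) * [p*1.058018 + (1-p)*0.000000] = 0.539214

Answer: Price = V(0,0) = 0.5392


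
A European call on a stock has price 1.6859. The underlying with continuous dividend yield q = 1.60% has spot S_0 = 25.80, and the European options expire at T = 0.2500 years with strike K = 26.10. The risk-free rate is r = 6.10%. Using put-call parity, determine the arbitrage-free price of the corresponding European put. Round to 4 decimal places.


Answer: Put price = 1.6939

Derivation:
Put-call parity: C - P = S_0 * exp(-qT) - K * exp(-rT).
S_0 * exp(-qT) = 25.8000 * 0.99600799 = 25.69700613
K * exp(-rT) = 26.1000 * 0.98486569 = 25.70499457
P = C - S*exp(-qT) + K*exp(-rT)
P = 1.6859 - 25.69700613 + 25.70499457 = 1.6939


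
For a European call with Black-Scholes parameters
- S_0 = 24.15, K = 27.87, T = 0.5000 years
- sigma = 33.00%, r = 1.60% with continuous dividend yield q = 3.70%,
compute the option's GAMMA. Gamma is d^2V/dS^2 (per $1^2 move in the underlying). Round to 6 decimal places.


Answer: Gamma = 0.059993

Derivation:
d1 = -0.5422928815; d2 = -0.7756381193
phi(d1) = 0.3443904219; exp(-qT) = 0.9816700746; exp(-rT) = 0.9920319148
Gamma = exp(-qT) * phi(d1) / (S * sigma * sqrt(T)) = 0.9816700746 * 0.3443904219 / (24.1500 * 0.3300 * 0.7071067812) = 0.059993


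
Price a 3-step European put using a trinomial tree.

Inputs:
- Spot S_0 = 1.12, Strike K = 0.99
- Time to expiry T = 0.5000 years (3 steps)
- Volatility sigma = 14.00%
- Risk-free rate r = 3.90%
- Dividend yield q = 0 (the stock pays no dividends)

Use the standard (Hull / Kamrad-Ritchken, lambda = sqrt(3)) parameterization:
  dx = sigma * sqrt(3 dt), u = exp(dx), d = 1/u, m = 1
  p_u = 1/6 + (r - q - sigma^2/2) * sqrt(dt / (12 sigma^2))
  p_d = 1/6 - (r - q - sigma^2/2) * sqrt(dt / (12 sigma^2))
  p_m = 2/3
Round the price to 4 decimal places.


Answer: Price = V(0,0) = 0.0033

Derivation:
dt = T/N = 0.166667; dx = sigma*sqrt(3*dt) = 0.098995
u = exp(dx) = 1.104061; d = 1/u = 0.905747
p_u = 0.191247, p_m = 0.666667, p_d = 0.142086
Discount per step: exp(-r*dt) = 0.993521
Stock lattice S(k, j) with j the centered position index:
  k=0: S(0,+0) = 1.1200
  k=1: S(1,-1) = 1.0144; S(1,+0) = 1.1200; S(1,+1) = 1.2365
  k=2: S(2,-2) = 0.9188; S(2,-1) = 1.0144; S(2,+0) = 1.1200; S(2,+1) = 1.2365; S(2,+2) = 1.3652
  k=3: S(3,-3) = 0.8322; S(3,-2) = 0.9188; S(3,-1) = 1.0144; S(3,+0) = 1.1200; S(3,+1) = 1.2365; S(3,+2) = 1.3652; S(3,+3) = 1.5073
Terminal payoffs V(N, j) = max(K - S_T, 0):
  V(3,-3) = 0.157778; V(3,-2) = 0.071176; V(3,-1) = 0.000000; V(3,+0) = 0.000000; V(3,+1) = 0.000000; V(3,+2) = 0.000000; V(3,+3) = 0.000000
Backward induction: V(k, j) = exp(-r*dt) * [p_u * V(k+1, j+1) + p_m * V(k+1, j) + p_d * V(k+1, j-1)]
  V(2,-2) = exp(-r*dt) * [p_u*0.000000 + p_m*0.071176 + p_d*0.157778] = 0.069416
  V(2,-1) = exp(-r*dt) * [p_u*0.000000 + p_m*0.000000 + p_d*0.071176] = 0.010048
  V(2,+0) = exp(-r*dt) * [p_u*0.000000 + p_m*0.000000 + p_d*0.000000] = 0.000000
  V(2,+1) = exp(-r*dt) * [p_u*0.000000 + p_m*0.000000 + p_d*0.000000] = 0.000000
  V(2,+2) = exp(-r*dt) * [p_u*0.000000 + p_m*0.000000 + p_d*0.000000] = 0.000000
  V(1,-1) = exp(-r*dt) * [p_u*0.000000 + p_m*0.010048 + p_d*0.069416] = 0.016454
  V(1,+0) = exp(-r*dt) * [p_u*0.000000 + p_m*0.000000 + p_d*0.010048] = 0.001418
  V(1,+1) = exp(-r*dt) * [p_u*0.000000 + p_m*0.000000 + p_d*0.000000] = 0.000000
  V(0,+0) = exp(-r*dt) * [p_u*0.000000 + p_m*0.001418 + p_d*0.016454] = 0.003262


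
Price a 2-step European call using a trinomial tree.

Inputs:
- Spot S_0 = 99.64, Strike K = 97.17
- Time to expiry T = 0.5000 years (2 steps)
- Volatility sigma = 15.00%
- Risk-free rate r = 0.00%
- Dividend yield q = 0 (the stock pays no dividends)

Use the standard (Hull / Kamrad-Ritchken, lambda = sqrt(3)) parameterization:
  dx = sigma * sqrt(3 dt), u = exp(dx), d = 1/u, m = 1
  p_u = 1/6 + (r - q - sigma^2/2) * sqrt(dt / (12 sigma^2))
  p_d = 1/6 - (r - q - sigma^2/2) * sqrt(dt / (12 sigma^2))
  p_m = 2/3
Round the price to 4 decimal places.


dt = T/N = 0.250000; dx = sigma*sqrt(3*dt) = 0.129904
u = exp(dx) = 1.138719; d = 1/u = 0.878180
p_u = 0.155841, p_m = 0.666667, p_d = 0.177492
Discount per step: exp(-r*dt) = 1.000000
Stock lattice S(k, j) with j the centered position index:
  k=0: S(0,+0) = 99.6400
  k=1: S(1,-1) = 87.5018; S(1,+0) = 99.6400; S(1,+1) = 113.4619
  k=2: S(2,-2) = 76.8424; S(2,-1) = 87.5018; S(2,+0) = 99.6400; S(2,+1) = 113.4619; S(2,+2) = 129.2013
Terminal payoffs V(N, j) = max(S_T - K, 0):
  V(2,-2) = 0.000000; V(2,-1) = 0.000000; V(2,+0) = 2.470000; V(2,+1) = 16.291946; V(2,+2) = 32.031256
Backward induction: V(k, j) = exp(-r*dt) * [p_u * V(k+1, j+1) + p_m * V(k+1, j) + p_d * V(k+1, j-1)]
  V(1,-1) = exp(-r*dt) * [p_u*2.470000 + p_m*0.000000 + p_d*0.000000] = 0.384928
  V(1,+0) = exp(-r*dt) * [p_u*16.291946 + p_m*2.470000 + p_d*0.000000] = 4.185625
  V(1,+1) = exp(-r*dt) * [p_u*32.031256 + p_m*16.291946 + p_d*2.470000] = 16.291496
  V(0,+0) = exp(-r*dt) * [p_u*16.291496 + p_m*4.185625 + p_d*0.384928] = 5.397627

Answer: Price = V(0,0) = 5.3976


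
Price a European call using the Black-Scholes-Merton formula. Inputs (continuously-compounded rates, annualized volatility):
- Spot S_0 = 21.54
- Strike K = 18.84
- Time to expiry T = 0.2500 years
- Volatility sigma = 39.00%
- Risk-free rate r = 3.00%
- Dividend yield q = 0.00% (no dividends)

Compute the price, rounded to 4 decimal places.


d1 = (ln(S/K) + (r - q + 0.5*sigma^2) * T) / (sigma * sqrt(T)) = 0.82277899
d2 = d1 - sigma * sqrt(T) = 0.62777899
exp(-rT) = 0.99252805; exp(-qT) = 1.00000000
C = S_0 * exp(-qT) * N(d1) - K * exp(-rT) * N(d2)
N(d1) = 0.79468316; N(d2) = 0.73492563
C = 21.5400 * 1.00000000 * 0.79468316 - 18.8400 * 0.99252805 * 0.73492563 = 3.3749

Answer: Price = 3.3749


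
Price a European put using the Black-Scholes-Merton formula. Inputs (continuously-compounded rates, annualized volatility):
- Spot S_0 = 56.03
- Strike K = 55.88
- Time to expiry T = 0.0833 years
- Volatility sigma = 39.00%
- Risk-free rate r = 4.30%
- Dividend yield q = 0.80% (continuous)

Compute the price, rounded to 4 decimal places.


d1 = (ln(S/K) + (r - q + 0.5*sigma^2) * T) / (sigma * sqrt(T)) = 0.10599777
d2 = d1 - sigma * sqrt(T) = -0.00656301
exp(-rT) = 0.99642451; exp(-qT) = 0.99933382
P = K * exp(-rT) * N(-d2) - S_0 * exp(-qT) * N(-d1)
N(-d1) = 0.45779206; N(-d2) = 0.50261824
P = 55.8800 * 0.99642451 * 0.50261824 - 56.0300 * 0.99933382 * 0.45779206 = 2.3529

Answer: Price = 2.3529


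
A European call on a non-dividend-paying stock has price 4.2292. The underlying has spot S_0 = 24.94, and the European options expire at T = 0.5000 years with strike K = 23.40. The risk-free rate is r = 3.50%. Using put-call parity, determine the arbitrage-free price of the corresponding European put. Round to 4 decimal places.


Answer: Put price = 2.2833

Derivation:
Put-call parity: C - P = S_0 * exp(-qT) - K * exp(-rT).
S_0 * exp(-qT) = 24.9400 * 1.00000000 = 24.94000000
K * exp(-rT) = 23.4000 * 0.98265224 = 22.99406231
P = C - S*exp(-qT) + K*exp(-rT)
P = 4.2292 - 24.94000000 + 22.99406231 = 2.2833


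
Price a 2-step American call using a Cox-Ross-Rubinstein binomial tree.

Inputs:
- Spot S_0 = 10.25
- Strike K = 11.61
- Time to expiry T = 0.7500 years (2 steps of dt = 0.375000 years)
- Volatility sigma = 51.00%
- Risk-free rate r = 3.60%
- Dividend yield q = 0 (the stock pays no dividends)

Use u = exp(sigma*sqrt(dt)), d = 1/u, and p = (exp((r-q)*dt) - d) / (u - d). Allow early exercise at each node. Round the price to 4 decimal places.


dt = T/N = 0.375000
u = exp(sigma*sqrt(dt)) = 1.366578; d = 1/u = 0.731755
p = (exp((r-q)*dt) - d) / (u - d) = 0.443961
Discount per step: exp(-r*dt) = 0.986591
Stock lattice S(k, i) with i counting down-moves:
  k=0: S(0,0) = 10.2500
  k=1: S(1,0) = 14.0074; S(1,1) = 7.5005
  k=2: S(2,0) = 19.1422; S(2,1) = 10.2500; S(2,2) = 5.4885
Terminal payoffs V(N, i) = max(S_T - K, 0):
  V(2,0) = 7.532243; V(2,1) = 0.000000; V(2,2) = 0.000000
Backward induction: V(k, i) = exp(-r*dt) * [p * V(k+1, i) + (1-p) * V(k+1, i+1)]; then take max(V_cont, immediate exercise) for American.
  V(1,0) = exp(-r*dt) * [p*7.532243 + (1-p)*0.000000] = 3.299181; exercise = 2.397426; V(1,0) = max -> 3.299181
  V(1,1) = exp(-r*dt) * [p*0.000000 + (1-p)*0.000000] = 0.000000; exercise = 0.000000; V(1,1) = max -> 0.000000
  V(0,0) = exp(-r*dt) * [p*3.299181 + (1-p)*0.000000] = 1.445067; exercise = 0.000000; V(0,0) = max -> 1.445067

Answer: Price = V(0,0) = 1.4451


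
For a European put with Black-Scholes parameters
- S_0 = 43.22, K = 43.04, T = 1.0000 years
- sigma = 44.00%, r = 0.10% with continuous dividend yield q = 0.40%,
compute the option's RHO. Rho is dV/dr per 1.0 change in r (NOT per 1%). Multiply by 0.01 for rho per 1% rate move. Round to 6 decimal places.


Answer: Rho = -25.197333

Derivation:
d1 = 0.2226668982; d2 = -0.2173331018
phi(d1) = 0.3891739718; exp(-qT) = 0.9960079893; exp(-rT) = 0.9990004998
N(-d2) = 0.5860256190
Rho = -K*T*exp(-rT)*N(-d2) = -43.0400 * 1.0000 * 0.9990004998 * 0.5860256190 = -25.197333


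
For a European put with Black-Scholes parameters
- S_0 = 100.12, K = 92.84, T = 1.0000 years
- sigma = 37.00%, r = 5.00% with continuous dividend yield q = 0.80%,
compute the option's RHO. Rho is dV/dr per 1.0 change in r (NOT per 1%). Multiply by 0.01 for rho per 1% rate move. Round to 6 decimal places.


Answer: Rho = -39.499933

Derivation:
d1 = 0.5025456356; d2 = 0.1325456356
phi(d1) = 0.3516163575; exp(-qT) = 0.9920319148; exp(-rT) = 0.9512294245
N(-d2) = 0.4472763647
Rho = -K*T*exp(-rT)*N(-d2) = -92.8400 * 1.0000 * 0.9512294245 * 0.4472763647 = -39.499933


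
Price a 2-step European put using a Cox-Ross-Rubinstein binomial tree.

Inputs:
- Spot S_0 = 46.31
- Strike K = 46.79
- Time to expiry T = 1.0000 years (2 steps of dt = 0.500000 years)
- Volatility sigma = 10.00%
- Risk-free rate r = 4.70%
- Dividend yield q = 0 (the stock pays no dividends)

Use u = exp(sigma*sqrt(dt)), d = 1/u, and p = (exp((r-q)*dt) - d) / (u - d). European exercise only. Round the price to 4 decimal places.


dt = T/N = 0.500000
u = exp(sigma*sqrt(dt)) = 1.073271; d = 1/u = 0.931731
p = (exp((r-q)*dt) - d) / (u - d) = 0.650328
Discount per step: exp(-r*dt) = 0.976774
Stock lattice S(k, i) with i counting down-moves:
  k=0: S(0,0) = 46.3100
  k=1: S(1,0) = 49.7032; S(1,1) = 43.1485
  k=2: S(2,0) = 53.3449; S(2,1) = 46.3100; S(2,2) = 40.2028
Terminal payoffs V(N, i) = max(K - S_T, 0):
  V(2,0) = 0.000000; V(2,1) = 0.480000; V(2,2) = 6.587203
Backward induction: V(k, i) = exp(-r*dt) * [p * V(k+1, i) + (1-p) * V(k+1, i+1)].
  V(1,0) = exp(-r*dt) * [p*0.000000 + (1-p)*0.480000] = 0.163944
  V(1,1) = exp(-r*dt) * [p*0.480000 + (1-p)*6.587203] = 2.554772
  V(0,0) = exp(-r*dt) * [p*0.163944 + (1-p)*2.554772] = 0.976726

Answer: Price = V(0,0) = 0.9767


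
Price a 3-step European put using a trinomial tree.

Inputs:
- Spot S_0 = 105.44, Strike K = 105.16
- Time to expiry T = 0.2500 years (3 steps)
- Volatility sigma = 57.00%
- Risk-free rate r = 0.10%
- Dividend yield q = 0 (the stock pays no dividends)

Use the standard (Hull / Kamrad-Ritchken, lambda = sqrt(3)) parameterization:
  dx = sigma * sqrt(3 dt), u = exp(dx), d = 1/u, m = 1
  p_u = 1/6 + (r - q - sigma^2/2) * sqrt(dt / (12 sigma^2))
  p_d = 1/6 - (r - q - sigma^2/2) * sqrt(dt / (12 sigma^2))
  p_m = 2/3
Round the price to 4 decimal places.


Answer: Price = V(0,0) = 10.6739

Derivation:
dt = T/N = 0.083333; dx = sigma*sqrt(3*dt) = 0.285000
u = exp(dx) = 1.329762; d = 1/u = 0.752014
p_u = 0.143063, p_m = 0.666667, p_d = 0.190270
Discount per step: exp(-r*dt) = 0.999917
Stock lattice S(k, j) with j the centered position index:
  k=0: S(0,+0) = 105.4400
  k=1: S(1,-1) = 79.2924; S(1,+0) = 105.4400; S(1,+1) = 140.2101
  k=2: S(2,-2) = 59.6290; S(2,-1) = 79.2924; S(2,+0) = 105.4400; S(2,+1) = 140.2101; S(2,+2) = 186.4461
  k=3: S(3,-3) = 44.8419; S(3,-2) = 59.6290; S(3,-1) = 79.2924; S(3,+0) = 105.4400; S(3,+1) = 140.2101; S(3,+2) = 186.4461; S(3,+3) = 247.9289
Terminal payoffs V(N, j) = max(K - S_T, 0):
  V(3,-3) = 60.318140; V(3,-2) = 45.530998; V(3,-1) = 25.867617; V(3,+0) = 0.000000; V(3,+1) = 0.000000; V(3,+2) = 0.000000; V(3,+3) = 0.000000
Backward induction: V(k, j) = exp(-r*dt) * [p_u * V(k+1, j+1) + p_m * V(k+1, j) + p_d * V(k+1, j-1)]
  V(2,-2) = exp(-r*dt) * [p_u*25.867617 + p_m*45.530998 + p_d*60.318140] = 45.527661
  V(2,-1) = exp(-r*dt) * [p_u*0.000000 + p_m*25.867617 + p_d*45.530998] = 25.906123
  V(2,+0) = exp(-r*dt) * [p_u*0.000000 + p_m*0.000000 + p_d*25.867617] = 4.921433
  V(2,+1) = exp(-r*dt) * [p_u*0.000000 + p_m*0.000000 + p_d*0.000000] = 0.000000
  V(2,+2) = exp(-r*dt) * [p_u*0.000000 + p_m*0.000000 + p_d*0.000000] = 0.000000
  V(1,-1) = exp(-r*dt) * [p_u*4.921433 + p_m*25.906123 + p_d*45.527661] = 26.635173
  V(1,+0) = exp(-r*dt) * [p_u*0.000000 + p_m*4.921433 + p_d*25.906123] = 8.209442
  V(1,+1) = exp(-r*dt) * [p_u*0.000000 + p_m*0.000000 + p_d*4.921433] = 0.936325
  V(0,+0) = exp(-r*dt) * [p_u*0.936325 + p_m*8.209442 + p_d*26.635173] = 10.673912


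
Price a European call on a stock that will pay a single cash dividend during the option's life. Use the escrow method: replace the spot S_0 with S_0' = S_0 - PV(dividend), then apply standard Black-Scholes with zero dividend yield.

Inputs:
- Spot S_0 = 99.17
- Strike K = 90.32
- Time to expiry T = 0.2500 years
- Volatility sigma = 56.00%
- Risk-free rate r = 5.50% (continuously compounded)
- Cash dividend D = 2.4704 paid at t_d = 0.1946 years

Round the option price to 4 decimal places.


Answer: Price = 14.6040

Derivation:
PV(D) = D * exp(-r * t_d) = 2.4704 * 0.98935407 = 2.44410030
S_0' = S_0 - PV(D) = 99.1700 - 2.44410030 = 96.72589970
d1 = (ln(S_0'/K) + (r + sigma^2/2)*T) / (sigma*sqrt(T)) = 0.43382958
d2 = d1 - sigma*sqrt(T) = 0.15382958
exp(-rT) = 0.98634410
N(d1) = 0.66779390; N(d2) = 0.56112794
C = S_0' * N(d1) - K * exp(-rT) * N(d2) = 96.72589970 * 0.66779390 - 90.3200 * 0.98634410 * 0.56112794 = 14.6040


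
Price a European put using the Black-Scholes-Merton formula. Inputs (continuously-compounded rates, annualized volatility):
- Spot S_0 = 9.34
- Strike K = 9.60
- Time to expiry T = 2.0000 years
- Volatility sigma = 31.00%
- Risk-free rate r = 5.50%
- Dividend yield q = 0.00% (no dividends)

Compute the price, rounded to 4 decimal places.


Answer: Price = 1.2134

Derivation:
d1 = (ln(S/K) + (r - q + 0.5*sigma^2) * T) / (sigma * sqrt(T)) = 0.40748318
d2 = d1 - sigma * sqrt(T) = -0.03092303
exp(-rT) = 0.89583414; exp(-qT) = 1.00000000
P = K * exp(-rT) * N(-d2) - S_0 * exp(-qT) * N(-d1)
N(-d1) = 0.34182657; N(-d2) = 0.51233454
P = 9.6000 * 0.89583414 * 0.51233454 - 9.3400 * 1.00000000 * 0.34182657 = 1.2134


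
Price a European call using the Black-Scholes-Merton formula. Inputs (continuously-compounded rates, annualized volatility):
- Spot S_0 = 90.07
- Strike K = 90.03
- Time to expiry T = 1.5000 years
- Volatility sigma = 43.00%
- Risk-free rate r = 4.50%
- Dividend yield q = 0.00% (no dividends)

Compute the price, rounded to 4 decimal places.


d1 = (ln(S/K) + (r - q + 0.5*sigma^2) * T) / (sigma * sqrt(T)) = 0.39233458
d2 = d1 - sigma * sqrt(T) = -0.13430572
exp(-rT) = 0.93472772; exp(-qT) = 1.00000000
C = S_0 * exp(-qT) * N(d1) - K * exp(-rT) * N(d2)
N(d1) = 0.65259449; N(d2) = 0.44658042
C = 90.0700 * 1.00000000 * 0.65259449 - 90.0300 * 0.93472772 * 0.44658042 = 21.1979

Answer: Price = 21.1979


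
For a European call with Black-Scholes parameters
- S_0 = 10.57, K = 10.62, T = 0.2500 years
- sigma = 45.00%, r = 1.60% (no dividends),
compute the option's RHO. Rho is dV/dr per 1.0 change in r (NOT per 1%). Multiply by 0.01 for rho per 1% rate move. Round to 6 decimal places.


Answer: Rho = 1.200417

Derivation:
d1 = 0.1093034847; d2 = -0.1156965153
phi(d1) = 0.3965662523; exp(-qT) = 1.0000000000; exp(-rT) = 0.9960079893
N(d2) = 0.4539465341
Rho = K*T*exp(-rT)*N(d2) = 10.6200 * 0.2500 * 0.9960079893 * 0.4539465341 = 1.200417


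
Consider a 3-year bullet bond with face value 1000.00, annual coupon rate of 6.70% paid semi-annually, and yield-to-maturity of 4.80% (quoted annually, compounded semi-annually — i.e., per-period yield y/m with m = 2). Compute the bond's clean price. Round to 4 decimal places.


Answer: Price = 1052.5026

Derivation:
Coupon per period c = face * coupon_rate / m = 33.500000
Periods per year m = 2; per-period yield y/m = 0.024000
Number of cashflows N = 6
Cashflows (t years, CF_t, discount factor 1/(1+y/m)^(m*t), PV):
  t = 0.5000: CF_t = 33.500000, DF = 0.976562, PV = 32.714844
  t = 1.0000: CF_t = 33.500000, DF = 0.953674, PV = 31.948090
  t = 1.5000: CF_t = 33.500000, DF = 0.931323, PV = 31.199306
  t = 2.0000: CF_t = 33.500000, DF = 0.909495, PV = 30.468073
  t = 2.5000: CF_t = 33.500000, DF = 0.888178, PV = 29.753977
  t = 3.0000: CF_t = 1033.500000, DF = 0.867362, PV = 896.418356
Price P = sum_t PV_t = 1052.502645


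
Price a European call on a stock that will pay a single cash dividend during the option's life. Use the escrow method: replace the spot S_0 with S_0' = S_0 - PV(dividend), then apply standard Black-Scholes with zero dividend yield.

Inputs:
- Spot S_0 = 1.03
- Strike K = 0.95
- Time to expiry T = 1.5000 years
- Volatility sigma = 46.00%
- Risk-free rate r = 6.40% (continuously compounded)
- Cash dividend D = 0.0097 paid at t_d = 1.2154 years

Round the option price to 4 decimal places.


Answer: Price = 0.2969

Derivation:
PV(D) = D * exp(-r * t_d) = 0.0097 * 0.92516276 = 0.00897408
S_0' = S_0 - PV(D) = 1.0300 - 0.00897408 = 1.02102592
d1 = (ln(S_0'/K) + (r + sigma^2/2)*T) / (sigma*sqrt(T)) = 0.58006974
d2 = d1 - sigma*sqrt(T) = 0.01668710
exp(-rT) = 0.90846402
N(d1) = 0.71906621; N(d2) = 0.50665688
C = S_0' * N(d1) - K * exp(-rT) * N(d2) = 1.02102592 * 0.71906621 - 0.9500 * 0.90846402 * 0.50665688 = 0.2969


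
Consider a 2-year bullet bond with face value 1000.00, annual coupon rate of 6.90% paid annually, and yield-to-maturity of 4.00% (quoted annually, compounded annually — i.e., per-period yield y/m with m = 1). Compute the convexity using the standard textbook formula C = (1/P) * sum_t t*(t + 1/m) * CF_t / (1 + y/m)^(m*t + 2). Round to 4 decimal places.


Coupon per period c = face * coupon_rate / m = 69.000000
Periods per year m = 1; per-period yield y/m = 0.040000
Number of cashflows N = 2
Cashflows (t years, CF_t, discount factor 1/(1+y/m)^(m*t), PV):
  t = 1.0000: CF_t = 69.000000, DF = 0.961538, PV = 66.346154
  t = 2.0000: CF_t = 1069.000000, DF = 0.924556, PV = 988.350592
Price P = sum_t PV_t = 1054.696746
Convexity numerator sum_t t*(t + 1/m) * CF_t / (1+y/m)^(m*t + 2):
  t = 1.0000: term = 122.681497
  t = 2.0000: term = 5482.714081
Convexity = (1/P) * sum = 5605.395579 / 1054.696746 = 5.314699

Answer: Convexity = 5.3147


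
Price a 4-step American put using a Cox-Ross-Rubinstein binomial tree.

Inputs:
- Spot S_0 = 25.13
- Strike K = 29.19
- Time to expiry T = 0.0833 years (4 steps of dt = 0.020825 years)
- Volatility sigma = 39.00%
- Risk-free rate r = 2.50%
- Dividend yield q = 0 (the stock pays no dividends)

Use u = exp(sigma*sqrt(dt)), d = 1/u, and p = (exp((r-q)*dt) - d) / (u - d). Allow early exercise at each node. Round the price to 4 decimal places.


Answer: Price = V(0,0) = 4.1639

Derivation:
dt = T/N = 0.020825
u = exp(sigma*sqrt(dt)) = 1.057894; d = 1/u = 0.945274
p = (exp((r-q)*dt) - d) / (u - d) = 0.490558
Discount per step: exp(-r*dt) = 0.999480
Stock lattice S(k, i) with i counting down-moves:
  k=0: S(0,0) = 25.1300
  k=1: S(1,0) = 26.5849; S(1,1) = 23.7547
  k=2: S(2,0) = 28.1240; S(2,1) = 25.1300; S(2,2) = 22.4547
  k=3: S(3,0) = 29.7522; S(3,1) = 26.5849; S(3,2) = 23.7547; S(3,3) = 21.2259
  k=4: S(4,0) = 31.4747; S(4,1) = 28.1240; S(4,2) = 25.1300; S(4,3) = 22.4547; S(4,4) = 20.0643
Terminal payoffs V(N, i) = max(K - S_T, 0):
  V(4,0) = 0.000000; V(4,1) = 1.066005; V(4,2) = 4.060000; V(4,3) = 6.735264; V(4,4) = 9.125727
Backward induction: V(k, i) = exp(-r*dt) * [p * V(k+1, i) + (1-p) * V(k+1, i+1)]; then take max(V_cont, immediate exercise) for American.
  V(3,0) = exp(-r*dt) * [p*0.000000 + (1-p)*1.066005] = 0.542785; exercise = 0.000000; V(3,0) = max -> 0.542785
  V(3,1) = exp(-r*dt) * [p*1.066005 + (1-p)*4.060000] = 2.589924; exercise = 2.605117; V(3,1) = max -> 2.605117
  V(3,2) = exp(-r*dt) * [p*4.060000 + (1-p)*6.735264] = 5.420070; exercise = 5.435263; V(3,2) = max -> 5.435263
  V(3,3) = exp(-r*dt) * [p*6.735264 + (1-p)*9.125727] = 7.948927; exercise = 7.964120; V(3,3) = max -> 7.964120
  V(2,0) = exp(-r*dt) * [p*0.542785 + (1-p)*2.605117] = 1.592595; exercise = 1.066005; V(2,0) = max -> 1.592595
  V(2,1) = exp(-r*dt) * [p*2.605117 + (1-p)*5.435263] = 4.044807; exercise = 4.060000; V(2,1) = max -> 4.060000
  V(2,2) = exp(-r*dt) * [p*5.435263 + (1-p)*7.964120] = 6.720070; exercise = 6.735264; V(2,2) = max -> 6.735264
  V(1,0) = exp(-r*dt) * [p*1.592595 + (1-p)*4.060000] = 2.848112; exercise = 2.605117; V(1,0) = max -> 2.848112
  V(1,1) = exp(-r*dt) * [p*4.060000 + (1-p)*6.735264] = 5.420070; exercise = 5.435263; V(1,1) = max -> 5.435263
  V(0,0) = exp(-r*dt) * [p*2.848112 + (1-p)*5.435263] = 4.163948; exercise = 4.060000; V(0,0) = max -> 4.163948


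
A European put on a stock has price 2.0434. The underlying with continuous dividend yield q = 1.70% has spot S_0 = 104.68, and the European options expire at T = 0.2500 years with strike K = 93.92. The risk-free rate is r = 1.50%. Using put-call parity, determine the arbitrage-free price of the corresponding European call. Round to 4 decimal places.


Answer: Call price = 12.7110

Derivation:
Put-call parity: C - P = S_0 * exp(-qT) - K * exp(-rT).
S_0 * exp(-qT) = 104.6800 * 0.99575902 = 104.23605405
K * exp(-rT) = 93.9200 * 0.99625702 = 93.56845955
C = P + S*exp(-qT) - K*exp(-rT)
C = 2.0434 + 104.23605405 - 93.56845955 = 12.7110


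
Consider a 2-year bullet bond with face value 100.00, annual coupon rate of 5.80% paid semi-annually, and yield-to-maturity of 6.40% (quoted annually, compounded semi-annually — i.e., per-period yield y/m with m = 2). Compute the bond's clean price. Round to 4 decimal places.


Answer: Price = 98.8902

Derivation:
Coupon per period c = face * coupon_rate / m = 2.900000
Periods per year m = 2; per-period yield y/m = 0.032000
Number of cashflows N = 4
Cashflows (t years, CF_t, discount factor 1/(1+y/m)^(m*t), PV):
  t = 0.5000: CF_t = 2.900000, DF = 0.968992, PV = 2.810078
  t = 1.0000: CF_t = 2.900000, DF = 0.938946, PV = 2.722943
  t = 1.5000: CF_t = 2.900000, DF = 0.909831, PV = 2.638511
  t = 2.0000: CF_t = 102.900000, DF = 0.881620, PV = 90.718651
Price P = sum_t PV_t = 98.890183


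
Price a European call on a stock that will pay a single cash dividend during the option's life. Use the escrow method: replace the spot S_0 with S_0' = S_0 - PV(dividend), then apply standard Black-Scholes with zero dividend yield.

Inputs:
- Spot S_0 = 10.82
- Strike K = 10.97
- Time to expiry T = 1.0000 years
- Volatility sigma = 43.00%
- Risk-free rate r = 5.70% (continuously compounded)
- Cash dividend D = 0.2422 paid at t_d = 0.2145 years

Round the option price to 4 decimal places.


Answer: Price = 1.8939

Derivation:
PV(D) = D * exp(-r * t_d) = 0.2422 * 0.98784794 = 0.23925677
S_0' = S_0 - PV(D) = 10.8200 - 0.23925677 = 10.58074323
d1 = (ln(S_0'/K) + (r + sigma^2/2)*T) / (sigma*sqrt(T)) = 0.26353814
d2 = d1 - sigma*sqrt(T) = -0.16646186
exp(-rT) = 0.94459407
N(d1) = 0.60393208; N(d2) = 0.43389675
C = S_0' * N(d1) - K * exp(-rT) * N(d2) = 10.58074323 * 0.60393208 - 10.9700 * 0.94459407 * 0.43389675 = 1.8939


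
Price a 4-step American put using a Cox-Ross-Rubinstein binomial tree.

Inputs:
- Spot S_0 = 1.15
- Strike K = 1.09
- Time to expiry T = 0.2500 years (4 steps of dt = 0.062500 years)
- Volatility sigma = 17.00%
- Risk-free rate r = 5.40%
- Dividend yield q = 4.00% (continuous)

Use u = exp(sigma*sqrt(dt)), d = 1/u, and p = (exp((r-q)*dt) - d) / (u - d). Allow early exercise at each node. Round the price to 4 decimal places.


Answer: Price = V(0,0) = 0.0159

Derivation:
dt = T/N = 0.062500
u = exp(sigma*sqrt(dt)) = 1.043416; d = 1/u = 0.958390
p = (exp((r-q)*dt) - d) / (u - d) = 0.499672
Discount per step: exp(-r*dt) = 0.996631
Stock lattice S(k, i) with i counting down-moves:
  k=0: S(0,0) = 1.1500
  k=1: S(1,0) = 1.1999; S(1,1) = 1.1021
  k=2: S(2,0) = 1.2520; S(2,1) = 1.1500; S(2,2) = 1.0563
  k=3: S(3,0) = 1.3064; S(3,1) = 1.1999; S(3,2) = 1.1021; S(3,3) = 1.0123
  k=4: S(4,0) = 1.3631; S(4,1) = 1.2520; S(4,2) = 1.1500; S(4,3) = 1.0563; S(4,4) = 0.9702
Terminal payoffs V(N, i) = max(K - S_T, 0):
  V(4,0) = 0.000000; V(4,1) = 0.000000; V(4,2) = 0.000000; V(4,3) = 0.033711; V(4,4) = 0.119785
Backward induction: V(k, i) = exp(-r*dt) * [p * V(k+1, i) + (1-p) * V(k+1, i+1)]; then take max(V_cont, immediate exercise) for American.
  V(3,0) = exp(-r*dt) * [p*0.000000 + (1-p)*0.000000] = 0.000000; exercise = 0.000000; V(3,0) = max -> 0.000000
  V(3,1) = exp(-r*dt) * [p*0.000000 + (1-p)*0.000000] = 0.000000; exercise = 0.000000; V(3,1) = max -> 0.000000
  V(3,2) = exp(-r*dt) * [p*0.000000 + (1-p)*0.033711] = 0.016810; exercise = 0.000000; V(3,2) = max -> 0.016810
  V(3,3) = exp(-r*dt) * [p*0.033711 + (1-p)*0.119785] = 0.076518; exercise = 0.077663; V(3,3) = max -> 0.077663
  V(2,0) = exp(-r*dt) * [p*0.000000 + (1-p)*0.000000] = 0.000000; exercise = 0.000000; V(2,0) = max -> 0.000000
  V(2,1) = exp(-r*dt) * [p*0.000000 + (1-p)*0.016810] = 0.008382; exercise = 0.000000; V(2,1) = max -> 0.008382
  V(2,2) = exp(-r*dt) * [p*0.016810 + (1-p)*0.077663] = 0.047097; exercise = 0.033711; V(2,2) = max -> 0.047097
  V(1,0) = exp(-r*dt) * [p*0.000000 + (1-p)*0.008382] = 0.004180; exercise = 0.000000; V(1,0) = max -> 0.004180
  V(1,1) = exp(-r*dt) * [p*0.008382 + (1-p)*0.047097] = 0.027659; exercise = 0.000000; V(1,1) = max -> 0.027659
  V(0,0) = exp(-r*dt) * [p*0.004180 + (1-p)*0.027659] = 0.015873; exercise = 0.000000; V(0,0) = max -> 0.015873


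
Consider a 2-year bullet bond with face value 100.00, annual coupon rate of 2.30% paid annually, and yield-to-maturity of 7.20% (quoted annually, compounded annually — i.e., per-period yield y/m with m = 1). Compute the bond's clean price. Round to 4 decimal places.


Answer: Price = 91.1652

Derivation:
Coupon per period c = face * coupon_rate / m = 2.300000
Periods per year m = 1; per-period yield y/m = 0.072000
Number of cashflows N = 2
Cashflows (t years, CF_t, discount factor 1/(1+y/m)^(m*t), PV):
  t = 1.0000: CF_t = 2.300000, DF = 0.932836, PV = 2.145522
  t = 2.0000: CF_t = 102.300000, DF = 0.870183, PV = 89.019687
Price P = sum_t PV_t = 91.165209


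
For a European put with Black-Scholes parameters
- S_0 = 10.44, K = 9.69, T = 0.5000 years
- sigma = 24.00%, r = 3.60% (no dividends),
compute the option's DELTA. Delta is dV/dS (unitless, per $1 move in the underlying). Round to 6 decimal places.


d1 = 0.6302098412; d2 = 0.4605042137
phi(d1) = 0.3270897257; exp(-qT) = 1.0000000000; exp(-rT) = 0.9821610324
N(-d1) = 0.2642786507
Delta = -exp(-qT) * N(-d1) = -1.0000000000 * 0.2642786507 = -0.264279

Answer: Delta = -0.264279


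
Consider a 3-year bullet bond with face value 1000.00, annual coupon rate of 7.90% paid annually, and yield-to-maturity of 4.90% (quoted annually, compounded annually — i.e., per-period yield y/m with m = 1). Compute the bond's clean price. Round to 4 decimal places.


Coupon per period c = face * coupon_rate / m = 79.000000
Periods per year m = 1; per-period yield y/m = 0.049000
Number of cashflows N = 3
Cashflows (t years, CF_t, discount factor 1/(1+y/m)^(m*t), PV):
  t = 1.0000: CF_t = 79.000000, DF = 0.953289, PV = 75.309819
  t = 2.0000: CF_t = 79.000000, DF = 0.908760, PV = 71.792010
  t = 3.0000: CF_t = 1079.000000, DF = 0.866310, PV = 934.748937
Price P = sum_t PV_t = 1081.850767

Answer: Price = 1081.8508


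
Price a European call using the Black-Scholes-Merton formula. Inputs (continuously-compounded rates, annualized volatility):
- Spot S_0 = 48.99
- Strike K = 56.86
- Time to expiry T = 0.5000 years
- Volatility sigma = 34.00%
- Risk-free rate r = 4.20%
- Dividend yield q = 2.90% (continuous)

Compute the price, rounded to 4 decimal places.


Answer: Price = 2.1197

Derivation:
d1 = (ln(S/K) + (r - q + 0.5*sigma^2) * T) / (sigma * sqrt(T)) = -0.47241351
d2 = d1 - sigma * sqrt(T) = -0.71282981
exp(-rT) = 0.97921896; exp(-qT) = 0.98560462
C = S_0 * exp(-qT) * N(d1) - K * exp(-rT) * N(d2)
N(d1) = 0.31831583; N(d2) = 0.23797554
C = 48.9900 * 0.98560462 * 0.31831583 - 56.8600 * 0.97921896 * 0.23797554 = 2.1197


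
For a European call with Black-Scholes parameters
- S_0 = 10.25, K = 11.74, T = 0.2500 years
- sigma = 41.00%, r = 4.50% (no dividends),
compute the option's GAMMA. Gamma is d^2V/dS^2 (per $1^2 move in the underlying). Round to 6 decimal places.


Answer: Gamma = 0.167156

Derivation:
d1 = -0.5046907747; d2 = -0.7096907747
phi(d1) = 0.3512367006; exp(-qT) = 1.0000000000; exp(-rT) = 0.9888130446
Gamma = exp(-qT) * phi(d1) / (S * sigma * sqrt(T)) = 1.0000000000 * 0.3512367006 / (10.2500 * 0.4100 * 0.5000000000) = 0.167156


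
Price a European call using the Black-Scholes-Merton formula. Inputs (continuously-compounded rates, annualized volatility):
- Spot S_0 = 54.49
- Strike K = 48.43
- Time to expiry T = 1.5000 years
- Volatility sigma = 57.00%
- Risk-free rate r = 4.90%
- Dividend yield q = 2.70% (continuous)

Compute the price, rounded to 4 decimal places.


d1 = (ln(S/K) + (r - q + 0.5*sigma^2) * T) / (sigma * sqrt(T)) = 0.56520578
d2 = d1 - sigma * sqrt(T) = -0.13289880
exp(-rT) = 0.92913615; exp(-qT) = 0.96030916
C = S_0 * exp(-qT) * N(d1) - K * exp(-rT) * N(d2)
N(d1) = 0.71403310; N(d2) = 0.44713671
C = 54.4900 * 0.96030916 * 0.71403310 - 48.4300 * 0.92913615 * 0.44713671 = 17.2431

Answer: Price = 17.2431


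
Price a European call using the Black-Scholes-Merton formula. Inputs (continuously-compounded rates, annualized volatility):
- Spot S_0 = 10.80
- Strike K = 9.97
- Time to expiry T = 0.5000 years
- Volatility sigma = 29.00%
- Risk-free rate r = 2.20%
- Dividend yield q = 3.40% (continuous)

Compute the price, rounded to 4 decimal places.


Answer: Price = 1.2683

Derivation:
d1 = (ln(S/K) + (r - q + 0.5*sigma^2) * T) / (sigma * sqrt(T)) = 0.46323077
d2 = d1 - sigma * sqrt(T) = 0.25816981
exp(-rT) = 0.98906028; exp(-qT) = 0.98314368
C = S_0 * exp(-qT) * N(d1) - K * exp(-rT) * N(d2)
N(d1) = 0.67840052; N(d2) = 0.60186207
C = 10.8000 * 0.98314368 * 0.67840052 - 9.9700 * 0.98906028 * 0.60186207 = 1.2683


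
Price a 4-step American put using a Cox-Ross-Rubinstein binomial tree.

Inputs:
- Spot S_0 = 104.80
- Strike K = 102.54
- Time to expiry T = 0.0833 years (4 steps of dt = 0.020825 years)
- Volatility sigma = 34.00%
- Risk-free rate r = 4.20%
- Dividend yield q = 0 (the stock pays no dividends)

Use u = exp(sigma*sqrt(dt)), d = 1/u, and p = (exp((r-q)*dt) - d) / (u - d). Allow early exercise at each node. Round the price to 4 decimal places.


dt = T/N = 0.020825
u = exp(sigma*sqrt(dt)) = 1.050289; d = 1/u = 0.952119
p = (exp((r-q)*dt) - d) / (u - d) = 0.496650
Discount per step: exp(-r*dt) = 0.999126
Stock lattice S(k, i) with i counting down-moves:
  k=0: S(0,0) = 104.8000
  k=1: S(1,0) = 110.0702; S(1,1) = 99.7821
  k=2: S(2,0) = 115.6055; S(2,1) = 104.8000; S(2,2) = 95.0045
  k=3: S(3,0) = 121.4192; S(3,1) = 110.0702; S(3,2) = 99.7821; S(3,3) = 90.4556
  k=4: S(4,0) = 127.5251; S(4,1) = 115.6055; S(4,2) = 104.8000; S(4,3) = 95.0045; S(4,4) = 86.1245
Terminal payoffs V(N, i) = max(K - S_T, 0):
  V(4,0) = 0.000000; V(4,1) = 0.000000; V(4,2) = 0.000000; V(4,3) = 7.535538; V(4,4) = 16.415498
Backward induction: V(k, i) = exp(-r*dt) * [p * V(k+1, i) + (1-p) * V(k+1, i+1)]; then take max(V_cont, immediate exercise) for American.
  V(3,0) = exp(-r*dt) * [p*0.000000 + (1-p)*0.000000] = 0.000000; exercise = 0.000000; V(3,0) = max -> 0.000000
  V(3,1) = exp(-r*dt) * [p*0.000000 + (1-p)*0.000000] = 0.000000; exercise = 0.000000; V(3,1) = max -> 0.000000
  V(3,2) = exp(-r*dt) * [p*0.000000 + (1-p)*7.535538] = 3.789699; exercise = 2.757899; V(3,2) = max -> 3.789699
  V(3,3) = exp(-r*dt) * [p*7.535538 + (1-p)*16.415498] = 11.994773; exercise = 12.084420; V(3,3) = max -> 12.084420
  V(2,0) = exp(-r*dt) * [p*0.000000 + (1-p)*0.000000] = 0.000000; exercise = 0.000000; V(2,0) = max -> 0.000000
  V(2,1) = exp(-r*dt) * [p*0.000000 + (1-p)*3.789699] = 1.905878; exercise = 0.000000; V(2,1) = max -> 1.905878
  V(2,2) = exp(-r*dt) * [p*3.789699 + (1-p)*12.084420] = 7.957886; exercise = 7.535538; V(2,2) = max -> 7.957886
  V(1,0) = exp(-r*dt) * [p*0.000000 + (1-p)*1.905878] = 0.958486; exercise = 0.000000; V(1,0) = max -> 0.958486
  V(1,1) = exp(-r*dt) * [p*1.905878 + (1-p)*7.957886] = 4.947828; exercise = 2.757899; V(1,1) = max -> 4.947828
  V(0,0) = exp(-r*dt) * [p*0.958486 + (1-p)*4.947828] = 2.963929; exercise = 0.000000; V(0,0) = max -> 2.963929

Answer: Price = V(0,0) = 2.9639


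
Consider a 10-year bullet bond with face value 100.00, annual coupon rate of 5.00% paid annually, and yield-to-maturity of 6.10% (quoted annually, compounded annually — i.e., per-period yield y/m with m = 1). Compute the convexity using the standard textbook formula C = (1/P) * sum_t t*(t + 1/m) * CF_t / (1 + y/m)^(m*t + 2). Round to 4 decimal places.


Answer: Convexity = 72.3295

Derivation:
Coupon per period c = face * coupon_rate / m = 5.000000
Periods per year m = 1; per-period yield y/m = 0.061000
Number of cashflows N = 10
Cashflows (t years, CF_t, discount factor 1/(1+y/m)^(m*t), PV):
  t = 1.0000: CF_t = 5.000000, DF = 0.942507, PV = 4.712535
  t = 2.0000: CF_t = 5.000000, DF = 0.888320, PV = 4.441598
  t = 3.0000: CF_t = 5.000000, DF = 0.837247, PV = 4.186237
  t = 4.0000: CF_t = 5.000000, DF = 0.789112, PV = 3.945558
  t = 5.0000: CF_t = 5.000000, DF = 0.743743, PV = 3.718717
  t = 6.0000: CF_t = 5.000000, DF = 0.700983, PV = 3.504917
  t = 7.0000: CF_t = 5.000000, DF = 0.660682, PV = 3.303409
  t = 8.0000: CF_t = 5.000000, DF = 0.622697, PV = 3.113486
  t = 9.0000: CF_t = 5.000000, DF = 0.586897, PV = 2.934483
  t = 10.0000: CF_t = 105.000000, DF = 0.553154, PV = 58.081184
Price P = sum_t PV_t = 91.942124
Convexity numerator sum_t t*(t + 1/m) * CF_t / (1+y/m)^(m*t + 2):
  t = 1.0000: term = 8.372475
  t = 2.0000: term = 23.673350
  t = 3.0000: term = 44.624599
  t = 4.0000: term = 70.098334
  t = 5.0000: term = 99.102263
  t = 6.0000: term = 130.766417
  t = 7.0000: term = 164.331030
  t = 8.0000: term = 199.135488
  t = 9.0000: term = 234.608256
  t = 10.0000: term = 5675.411782
Convexity = (1/P) * sum = 6650.123993 / 91.942124 = 72.329458


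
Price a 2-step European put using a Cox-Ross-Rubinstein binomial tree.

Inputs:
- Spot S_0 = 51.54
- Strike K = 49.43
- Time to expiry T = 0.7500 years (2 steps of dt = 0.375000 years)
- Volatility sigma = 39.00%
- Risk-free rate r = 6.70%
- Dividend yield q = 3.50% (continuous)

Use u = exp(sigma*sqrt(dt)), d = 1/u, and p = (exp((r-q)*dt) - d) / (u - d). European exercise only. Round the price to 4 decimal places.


dt = T/N = 0.375000
u = exp(sigma*sqrt(dt)) = 1.269757; d = 1/u = 0.787552
p = (exp((r-q)*dt) - d) / (u - d) = 0.465612
Discount per step: exp(-r*dt) = 0.975188
Stock lattice S(k, i) with i counting down-moves:
  k=0: S(0,0) = 51.5400
  k=1: S(1,0) = 65.4433; S(1,1) = 40.5905
  k=2: S(2,0) = 83.0970; S(2,1) = 51.5400; S(2,2) = 31.9671
Terminal payoffs V(N, i) = max(K - S_T, 0):
  V(2,0) = 0.000000; V(2,1) = 0.000000; V(2,2) = 17.462885
Backward induction: V(k, i) = exp(-r*dt) * [p * V(k+1, i) + (1-p) * V(k+1, i+1)].
  V(1,0) = exp(-r*dt) * [p*0.000000 + (1-p)*0.000000] = 0.000000
  V(1,1) = exp(-r*dt) * [p*0.000000 + (1-p)*17.462885] = 9.100420
  V(0,0) = exp(-r*dt) * [p*0.000000 + (1-p)*9.100420] = 4.742495

Answer: Price = V(0,0) = 4.7425


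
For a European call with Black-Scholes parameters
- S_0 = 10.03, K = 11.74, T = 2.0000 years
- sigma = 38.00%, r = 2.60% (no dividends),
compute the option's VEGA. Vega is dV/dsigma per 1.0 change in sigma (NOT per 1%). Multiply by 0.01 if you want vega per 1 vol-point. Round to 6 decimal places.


d1 = 0.0725320132; d2 = -0.4648691405
phi(d1) = 0.3978942631; exp(-qT) = 1.0000000000; exp(-rT) = 0.9493288668
Vega = S * exp(-qT) * phi(d1) * sqrt(T) = 10.0300 * 1.0000000000 * 0.3978942631 * 1.4142135624 = 5.643956

Answer: Vega = 5.643956


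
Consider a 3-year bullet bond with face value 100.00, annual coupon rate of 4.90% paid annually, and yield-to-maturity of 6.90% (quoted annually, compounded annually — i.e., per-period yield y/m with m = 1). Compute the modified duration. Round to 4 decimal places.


Answer: Modified duration = 2.6735

Derivation:
Coupon per period c = face * coupon_rate / m = 4.900000
Periods per year m = 1; per-period yield y/m = 0.069000
Number of cashflows N = 3
Cashflows (t years, CF_t, discount factor 1/(1+y/m)^(m*t), PV):
  t = 1.0000: CF_t = 4.900000, DF = 0.935454, PV = 4.583723
  t = 2.0000: CF_t = 4.900000, DF = 0.875074, PV = 4.287861
  t = 3.0000: CF_t = 104.900000, DF = 0.818591, PV = 85.870180
Price P = sum_t PV_t = 94.741764
First compute Macaulay numerator sum_t t * PV_t:
  t * PV_t at t = 1.0000: 4.583723
  t * PV_t at t = 2.0000: 8.575721
  t * PV_t at t = 3.0000: 257.610540
Macaulay duration D = 270.769984 / 94.741764 = 2.857979
Modified duration = D / (1 + y/m) = 2.857979 / (1 + 0.069000) = 2.673507
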